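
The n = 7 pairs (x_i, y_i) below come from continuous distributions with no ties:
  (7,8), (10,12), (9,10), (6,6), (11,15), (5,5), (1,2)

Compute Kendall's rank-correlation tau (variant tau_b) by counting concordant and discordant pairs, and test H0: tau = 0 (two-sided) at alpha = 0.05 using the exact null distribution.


Step 1: Enumerate the 21 unordered pairs (i,j) with i<j and classify each by sign(x_j-x_i) * sign(y_j-y_i).
  (1,2):dx=+3,dy=+4->C; (1,3):dx=+2,dy=+2->C; (1,4):dx=-1,dy=-2->C; (1,5):dx=+4,dy=+7->C
  (1,6):dx=-2,dy=-3->C; (1,7):dx=-6,dy=-6->C; (2,3):dx=-1,dy=-2->C; (2,4):dx=-4,dy=-6->C
  (2,5):dx=+1,dy=+3->C; (2,6):dx=-5,dy=-7->C; (2,7):dx=-9,dy=-10->C; (3,4):dx=-3,dy=-4->C
  (3,5):dx=+2,dy=+5->C; (3,6):dx=-4,dy=-5->C; (3,7):dx=-8,dy=-8->C; (4,5):dx=+5,dy=+9->C
  (4,6):dx=-1,dy=-1->C; (4,7):dx=-5,dy=-4->C; (5,6):dx=-6,dy=-10->C; (5,7):dx=-10,dy=-13->C
  (6,7):dx=-4,dy=-3->C
Step 2: C = 21, D = 0, total pairs = 21.
Step 3: tau = (C - D)/(n(n-1)/2) = (21 - 0)/21 = 1.000000.
Step 4: Exact two-sided p-value (enumerate n! = 5040 permutations of y under H0): p = 0.000397.
Step 5: alpha = 0.05. reject H0.

tau_b = 1.0000 (C=21, D=0), p = 0.000397, reject H0.


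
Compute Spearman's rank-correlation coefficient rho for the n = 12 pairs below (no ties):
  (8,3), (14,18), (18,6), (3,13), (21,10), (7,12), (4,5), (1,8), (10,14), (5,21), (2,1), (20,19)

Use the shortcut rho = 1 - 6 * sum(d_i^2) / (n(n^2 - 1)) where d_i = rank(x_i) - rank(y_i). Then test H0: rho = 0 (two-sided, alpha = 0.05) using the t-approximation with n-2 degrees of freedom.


Step 1: Rank x and y separately (midranks; no ties here).
rank(x): 8->7, 14->9, 18->10, 3->3, 21->12, 7->6, 4->4, 1->1, 10->8, 5->5, 2->2, 20->11
rank(y): 3->2, 18->10, 6->4, 13->8, 10->6, 12->7, 5->3, 8->5, 14->9, 21->12, 1->1, 19->11
Step 2: d_i = R_x(i) - R_y(i); compute d_i^2.
  (7-2)^2=25, (9-10)^2=1, (10-4)^2=36, (3-8)^2=25, (12-6)^2=36, (6-7)^2=1, (4-3)^2=1, (1-5)^2=16, (8-9)^2=1, (5-12)^2=49, (2-1)^2=1, (11-11)^2=0
sum(d^2) = 192.
Step 3: rho = 1 - 6*192 / (12*(12^2 - 1)) = 1 - 1152/1716 = 0.328671.
Step 4: Under H0, t = rho * sqrt((n-2)/(1-rho^2)) = 1.1005 ~ t(10).
Step 5: Two-sided p-value from the t-distribution with 10 df = 0.296904.
Step 6: alpha = 0.05. fail to reject H0.

rho = 0.3287, p = 0.296904, fail to reject H0 at alpha = 0.05.


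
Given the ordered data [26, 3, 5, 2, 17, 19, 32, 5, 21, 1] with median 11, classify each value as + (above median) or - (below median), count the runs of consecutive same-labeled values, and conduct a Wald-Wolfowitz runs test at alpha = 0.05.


Step 1: Compute median = 11; label A = above, B = below.
Labels in order: ABBBAAABAB  (n_A = 5, n_B = 5)
Step 2: Count runs R = 6.
Step 3: Under H0 (random ordering), E[R] = 2*n_A*n_B/(n_A+n_B) + 1 = 2*5*5/10 + 1 = 6.0000.
        Var[R] = 2*n_A*n_B*(2*n_A*n_B - n_A - n_B) / ((n_A+n_B)^2 * (n_A+n_B-1)) = 2000/900 = 2.2222.
        SD[R] = 1.4907.
Step 4: R = E[R], so z = 0 with no continuity correction.
Step 5: Two-sided p-value via normal approximation = 2*(1 - Phi(|z|)) = 1.000000.
Step 6: alpha = 0.05. fail to reject H0.

R = 6, z = 0.0000, p = 1.000000, fail to reject H0.


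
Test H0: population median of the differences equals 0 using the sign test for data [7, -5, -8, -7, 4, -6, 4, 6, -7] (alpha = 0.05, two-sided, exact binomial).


Step 1: Discard zero differences. Original n = 9; n_eff = number of nonzero differences = 9.
Nonzero differences (with sign): +7, -5, -8, -7, +4, -6, +4, +6, -7
Step 2: Count signs: positive = 4, negative = 5.
Step 3: Under H0: P(positive) = 0.5, so the number of positives S ~ Bin(9, 0.5).
Step 4: Two-sided exact p-value = sum of Bin(9,0.5) probabilities at or below the observed probability = 1.000000.
Step 5: alpha = 0.05. fail to reject H0.

n_eff = 9, pos = 4, neg = 5, p = 1.000000, fail to reject H0.


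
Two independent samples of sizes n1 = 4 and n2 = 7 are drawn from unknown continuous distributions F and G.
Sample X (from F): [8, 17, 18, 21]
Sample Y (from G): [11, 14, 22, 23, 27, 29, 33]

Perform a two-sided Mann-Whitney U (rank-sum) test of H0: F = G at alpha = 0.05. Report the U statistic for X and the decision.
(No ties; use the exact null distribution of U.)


Step 1: Combine and sort all 11 observations; assign midranks.
sorted (value, group): (8,X), (11,Y), (14,Y), (17,X), (18,X), (21,X), (22,Y), (23,Y), (27,Y), (29,Y), (33,Y)
ranks: 8->1, 11->2, 14->3, 17->4, 18->5, 21->6, 22->7, 23->8, 27->9, 29->10, 33->11
Step 2: Rank sum for X: R1 = 1 + 4 + 5 + 6 = 16.
Step 3: U_X = R1 - n1(n1+1)/2 = 16 - 4*5/2 = 16 - 10 = 6.
       U_Y = n1*n2 - U_X = 28 - 6 = 22.
Step 4: No ties, so the exact null distribution of U (based on enumerating the C(11,4) = 330 equally likely rank assignments) gives the two-sided p-value.
Step 5: p-value = 0.163636; compare to alpha = 0.05. fail to reject H0.

U_X = 6, p = 0.163636, fail to reject H0 at alpha = 0.05.


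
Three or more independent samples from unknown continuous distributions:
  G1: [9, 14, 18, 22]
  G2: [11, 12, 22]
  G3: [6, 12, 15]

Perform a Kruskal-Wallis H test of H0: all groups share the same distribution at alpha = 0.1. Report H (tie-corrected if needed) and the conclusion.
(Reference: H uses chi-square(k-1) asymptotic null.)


Step 1: Combine all N = 10 observations and assign midranks.
sorted (value, group, rank): (6,G3,1), (9,G1,2), (11,G2,3), (12,G2,4.5), (12,G3,4.5), (14,G1,6), (15,G3,7), (18,G1,8), (22,G1,9.5), (22,G2,9.5)
Step 2: Sum ranks within each group.
R_1 = 25.5 (n_1 = 4)
R_2 = 17 (n_2 = 3)
R_3 = 12.5 (n_3 = 3)
Step 3: H = 12/(N(N+1)) * sum(R_i^2/n_i) - 3(N+1)
     = 12/(10*11) * (25.5^2/4 + 17^2/3 + 12.5^2/3) - 3*11
     = 0.109091 * 310.979 - 33
     = 0.925000.
Step 4: Ties present; correction factor C = 1 - 12/(10^3 - 10) = 0.987879. Corrected H = 0.925000 / 0.987879 = 0.936350.
Step 5: Under H0, H ~ chi^2(2); p-value = 0.626144.
Step 6: alpha = 0.1. fail to reject H0.

H = 0.9363, df = 2, p = 0.626144, fail to reject H0.


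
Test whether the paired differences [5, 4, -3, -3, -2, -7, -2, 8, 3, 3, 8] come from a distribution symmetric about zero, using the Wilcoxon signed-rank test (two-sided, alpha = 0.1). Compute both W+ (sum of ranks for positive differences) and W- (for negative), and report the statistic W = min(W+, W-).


Step 1: Drop any zero differences (none here) and take |d_i|.
|d| = [5, 4, 3, 3, 2, 7, 2, 8, 3, 3, 8]
Step 2: Midrank |d_i| (ties get averaged ranks).
ranks: |5|->8, |4|->7, |3|->4.5, |3|->4.5, |2|->1.5, |7|->9, |2|->1.5, |8|->10.5, |3|->4.5, |3|->4.5, |8|->10.5
Step 3: Attach original signs; sum ranks with positive sign and with negative sign.
W+ = 8 + 7 + 10.5 + 4.5 + 4.5 + 10.5 = 45
W- = 4.5 + 4.5 + 1.5 + 9 + 1.5 = 21
(Check: W+ + W- = 66 should equal n(n+1)/2 = 66.)
Step 4: Test statistic W = min(W+, W-) = 21.
Step 5: Ties in |d|, so use the tie-corrected normal approximation.
        E[W] = n(n+1)/4 = 11*12/4 = 33.
        Tie groups: |d|=2 (t=2), |d|=3 (t=4), |d|=8 (t=2); sum(t^3 - t) = 72.
        Var[W] = n(n+1)(2n+1)/24 - sum(t^3-t)/48 = 3036/24 - 72/48 = 125.
        z = (W - E[W]) / sqrt(Var[W]) = (21 - 33) / 11.1803 = -1.0733.
        Two-sided p = 2*Phi(z) = 0.283131.
Step 6: alpha = 0.1. fail to reject H0.

W+ = 45, W- = 21, W = min = 21, p = 0.283131, fail to reject H0.


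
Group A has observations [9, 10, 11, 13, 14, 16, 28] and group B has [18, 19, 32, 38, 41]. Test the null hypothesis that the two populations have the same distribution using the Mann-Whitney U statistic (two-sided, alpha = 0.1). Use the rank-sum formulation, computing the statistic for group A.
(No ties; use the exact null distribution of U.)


Step 1: Combine and sort all 12 observations; assign midranks.
sorted (value, group): (9,X), (10,X), (11,X), (13,X), (14,X), (16,X), (18,Y), (19,Y), (28,X), (32,Y), (38,Y), (41,Y)
ranks: 9->1, 10->2, 11->3, 13->4, 14->5, 16->6, 18->7, 19->8, 28->9, 32->10, 38->11, 41->12
Step 2: Rank sum for X: R1 = 1 + 2 + 3 + 4 + 5 + 6 + 9 = 30.
Step 3: U_X = R1 - n1(n1+1)/2 = 30 - 7*8/2 = 30 - 28 = 2.
       U_Y = n1*n2 - U_X = 35 - 2 = 33.
Step 4: No ties, so the exact null distribution of U (based on enumerating the C(12,7) = 792 equally likely rank assignments) gives the two-sided p-value.
Step 5: p-value = 0.010101; compare to alpha = 0.1. reject H0.

U_X = 2, p = 0.010101, reject H0 at alpha = 0.1.


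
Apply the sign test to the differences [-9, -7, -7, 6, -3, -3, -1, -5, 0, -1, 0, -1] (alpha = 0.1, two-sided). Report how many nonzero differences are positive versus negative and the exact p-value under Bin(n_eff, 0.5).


Step 1: Discard zero differences. Original n = 12; n_eff = number of nonzero differences = 10.
Nonzero differences (with sign): -9, -7, -7, +6, -3, -3, -1, -5, -1, -1
Step 2: Count signs: positive = 1, negative = 9.
Step 3: Under H0: P(positive) = 0.5, so the number of positives S ~ Bin(10, 0.5).
Step 4: Two-sided exact p-value = sum of Bin(10,0.5) probabilities at or below the observed probability = 0.021484.
Step 5: alpha = 0.1. reject H0.

n_eff = 10, pos = 1, neg = 9, p = 0.021484, reject H0.


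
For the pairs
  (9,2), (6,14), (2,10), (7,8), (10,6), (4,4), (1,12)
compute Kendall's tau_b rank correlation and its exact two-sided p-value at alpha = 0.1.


Step 1: Enumerate the 21 unordered pairs (i,j) with i<j and classify each by sign(x_j-x_i) * sign(y_j-y_i).
  (1,2):dx=-3,dy=+12->D; (1,3):dx=-7,dy=+8->D; (1,4):dx=-2,dy=+6->D; (1,5):dx=+1,dy=+4->C
  (1,6):dx=-5,dy=+2->D; (1,7):dx=-8,dy=+10->D; (2,3):dx=-4,dy=-4->C; (2,4):dx=+1,dy=-6->D
  (2,5):dx=+4,dy=-8->D; (2,6):dx=-2,dy=-10->C; (2,7):dx=-5,dy=-2->C; (3,4):dx=+5,dy=-2->D
  (3,5):dx=+8,dy=-4->D; (3,6):dx=+2,dy=-6->D; (3,7):dx=-1,dy=+2->D; (4,5):dx=+3,dy=-2->D
  (4,6):dx=-3,dy=-4->C; (4,7):dx=-6,dy=+4->D; (5,6):dx=-6,dy=-2->C; (5,7):dx=-9,dy=+6->D
  (6,7):dx=-3,dy=+8->D
Step 2: C = 6, D = 15, total pairs = 21.
Step 3: tau = (C - D)/(n(n-1)/2) = (6 - 15)/21 = -0.428571.
Step 4: Exact two-sided p-value (enumerate n! = 5040 permutations of y under H0): p = 0.238889.
Step 5: alpha = 0.1. fail to reject H0.

tau_b = -0.4286 (C=6, D=15), p = 0.238889, fail to reject H0.


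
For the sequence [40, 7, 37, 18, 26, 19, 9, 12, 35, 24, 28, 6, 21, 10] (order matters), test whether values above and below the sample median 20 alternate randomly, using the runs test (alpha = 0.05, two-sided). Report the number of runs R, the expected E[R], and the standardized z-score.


Step 1: Compute median = 20; label A = above, B = below.
Labels in order: ABABABBBAAABAB  (n_A = 7, n_B = 7)
Step 2: Count runs R = 10.
Step 3: Under H0 (random ordering), E[R] = 2*n_A*n_B/(n_A+n_B) + 1 = 2*7*7/14 + 1 = 8.0000.
        Var[R] = 2*n_A*n_B*(2*n_A*n_B - n_A - n_B) / ((n_A+n_B)^2 * (n_A+n_B-1)) = 8232/2548 = 3.2308.
        SD[R] = 1.7974.
Step 4: Continuity-corrected z = (R - 0.5 - E[R]) / SD[R] = (10 - 0.5 - 8.0000) / 1.7974 = 0.8345.
Step 5: Two-sided p-value via normal approximation = 2*(1 - Phi(|z|)) = 0.403986.
Step 6: alpha = 0.05. fail to reject H0.

R = 10, z = 0.8345, p = 0.403986, fail to reject H0.


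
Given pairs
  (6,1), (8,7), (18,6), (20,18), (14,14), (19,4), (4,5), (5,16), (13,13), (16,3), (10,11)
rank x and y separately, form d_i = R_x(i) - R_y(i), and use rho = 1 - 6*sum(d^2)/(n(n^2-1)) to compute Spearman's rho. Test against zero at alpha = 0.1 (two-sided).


Step 1: Rank x and y separately (midranks; no ties here).
rank(x): 6->3, 8->4, 18->9, 20->11, 14->7, 19->10, 4->1, 5->2, 13->6, 16->8, 10->5
rank(y): 1->1, 7->6, 6->5, 18->11, 14->9, 4->3, 5->4, 16->10, 13->8, 3->2, 11->7
Step 2: d_i = R_x(i) - R_y(i); compute d_i^2.
  (3-1)^2=4, (4-6)^2=4, (9-5)^2=16, (11-11)^2=0, (7-9)^2=4, (10-3)^2=49, (1-4)^2=9, (2-10)^2=64, (6-8)^2=4, (8-2)^2=36, (5-7)^2=4
sum(d^2) = 194.
Step 3: rho = 1 - 6*194 / (11*(11^2 - 1)) = 1 - 1164/1320 = 0.118182.
Step 4: Under H0, t = rho * sqrt((n-2)/(1-rho^2)) = 0.3570 ~ t(9).
Step 5: Two-sided p-value from the t-distribution with 9 df = 0.729285.
Step 6: alpha = 0.1. fail to reject H0.

rho = 0.1182, p = 0.729285, fail to reject H0 at alpha = 0.1.


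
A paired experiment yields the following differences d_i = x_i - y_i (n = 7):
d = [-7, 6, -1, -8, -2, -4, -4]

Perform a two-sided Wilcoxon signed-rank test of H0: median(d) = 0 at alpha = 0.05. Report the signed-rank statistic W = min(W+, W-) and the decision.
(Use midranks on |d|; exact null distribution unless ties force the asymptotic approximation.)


Step 1: Drop any zero differences (none here) and take |d_i|.
|d| = [7, 6, 1, 8, 2, 4, 4]
Step 2: Midrank |d_i| (ties get averaged ranks).
ranks: |7|->6, |6|->5, |1|->1, |8|->7, |2|->2, |4|->3.5, |4|->3.5
Step 3: Attach original signs; sum ranks with positive sign and with negative sign.
W+ = 5 = 5
W- = 6 + 1 + 7 + 2 + 3.5 + 3.5 = 23
(Check: W+ + W- = 28 should equal n(n+1)/2 = 28.)
Step 4: Test statistic W = min(W+, W-) = 5.
Step 5: Ties in |d|, so use the tie-corrected normal approximation.
        E[W] = n(n+1)/4 = 7*8/4 = 14.
        Tie groups: |d|=4 (t=2); sum(t^3 - t) = 6.
        Var[W] = n(n+1)(2n+1)/24 - sum(t^3-t)/48 = 840/24 - 6/48 = 34.875.
        z = (W - E[W]) / sqrt(Var[W]) = (5 - 14) / 5.9055 = -1.5240.
        Two-sided p = 2*Phi(z) = 0.127508.
Step 6: alpha = 0.05. fail to reject H0.

W+ = 5, W- = 23, W = min = 5, p = 0.127508, fail to reject H0.


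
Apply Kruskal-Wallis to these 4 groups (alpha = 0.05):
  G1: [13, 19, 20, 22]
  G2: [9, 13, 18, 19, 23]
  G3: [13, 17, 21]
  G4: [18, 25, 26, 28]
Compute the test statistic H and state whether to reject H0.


Step 1: Combine all N = 16 observations and assign midranks.
sorted (value, group, rank): (9,G2,1), (13,G1,3), (13,G2,3), (13,G3,3), (17,G3,5), (18,G2,6.5), (18,G4,6.5), (19,G1,8.5), (19,G2,8.5), (20,G1,10), (21,G3,11), (22,G1,12), (23,G2,13), (25,G4,14), (26,G4,15), (28,G4,16)
Step 2: Sum ranks within each group.
R_1 = 33.5 (n_1 = 4)
R_2 = 32 (n_2 = 5)
R_3 = 19 (n_3 = 3)
R_4 = 51.5 (n_4 = 4)
Step 3: H = 12/(N(N+1)) * sum(R_i^2/n_i) - 3(N+1)
     = 12/(16*17) * (33.5^2/4 + 32^2/5 + 19^2/3 + 51.5^2/4) - 3*17
     = 0.044118 * 1268.76 - 51
     = 4.974632.
Step 4: Ties present; correction factor C = 1 - 36/(16^3 - 16) = 0.991176. Corrected H = 4.974632 / 0.991176 = 5.018917.
Step 5: Under H0, H ~ chi^2(3); p-value = 0.170417.
Step 6: alpha = 0.05. fail to reject H0.

H = 5.0189, df = 3, p = 0.170417, fail to reject H0.


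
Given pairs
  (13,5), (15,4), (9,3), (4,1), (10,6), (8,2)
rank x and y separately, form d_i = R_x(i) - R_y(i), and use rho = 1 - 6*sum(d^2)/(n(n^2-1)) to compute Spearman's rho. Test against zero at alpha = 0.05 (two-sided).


Step 1: Rank x and y separately (midranks; no ties here).
rank(x): 13->5, 15->6, 9->3, 4->1, 10->4, 8->2
rank(y): 5->5, 4->4, 3->3, 1->1, 6->6, 2->2
Step 2: d_i = R_x(i) - R_y(i); compute d_i^2.
  (5-5)^2=0, (6-4)^2=4, (3-3)^2=0, (1-1)^2=0, (4-6)^2=4, (2-2)^2=0
sum(d^2) = 8.
Step 3: rho = 1 - 6*8 / (6*(6^2 - 1)) = 1 - 48/210 = 0.771429.
Step 4: Under H0, t = rho * sqrt((n-2)/(1-rho^2)) = 2.4247 ~ t(4).
Step 5: Two-sided p-value from the t-distribution with 4 df = 0.072397.
Step 6: alpha = 0.05. fail to reject H0.

rho = 0.7714, p = 0.072397, fail to reject H0 at alpha = 0.05.


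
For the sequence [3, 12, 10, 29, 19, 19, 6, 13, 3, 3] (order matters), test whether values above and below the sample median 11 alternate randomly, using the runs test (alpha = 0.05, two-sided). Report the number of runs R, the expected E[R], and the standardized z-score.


Step 1: Compute median = 11; label A = above, B = below.
Labels in order: BABAAABABB  (n_A = 5, n_B = 5)
Step 2: Count runs R = 7.
Step 3: Under H0 (random ordering), E[R] = 2*n_A*n_B/(n_A+n_B) + 1 = 2*5*5/10 + 1 = 6.0000.
        Var[R] = 2*n_A*n_B*(2*n_A*n_B - n_A - n_B) / ((n_A+n_B)^2 * (n_A+n_B-1)) = 2000/900 = 2.2222.
        SD[R] = 1.4907.
Step 4: Continuity-corrected z = (R - 0.5 - E[R]) / SD[R] = (7 - 0.5 - 6.0000) / 1.4907 = 0.3354.
Step 5: Two-sided p-value via normal approximation = 2*(1 - Phi(|z|)) = 0.737316.
Step 6: alpha = 0.05. fail to reject H0.

R = 7, z = 0.3354, p = 0.737316, fail to reject H0.


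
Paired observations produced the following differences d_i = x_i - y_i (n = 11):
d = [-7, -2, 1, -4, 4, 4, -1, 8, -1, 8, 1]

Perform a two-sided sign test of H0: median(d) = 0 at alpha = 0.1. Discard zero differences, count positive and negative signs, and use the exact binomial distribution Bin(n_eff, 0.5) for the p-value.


Step 1: Discard zero differences. Original n = 11; n_eff = number of nonzero differences = 11.
Nonzero differences (with sign): -7, -2, +1, -4, +4, +4, -1, +8, -1, +8, +1
Step 2: Count signs: positive = 6, negative = 5.
Step 3: Under H0: P(positive) = 0.5, so the number of positives S ~ Bin(11, 0.5).
Step 4: Two-sided exact p-value = sum of Bin(11,0.5) probabilities at or below the observed probability = 1.000000.
Step 5: alpha = 0.1. fail to reject H0.

n_eff = 11, pos = 6, neg = 5, p = 1.000000, fail to reject H0.


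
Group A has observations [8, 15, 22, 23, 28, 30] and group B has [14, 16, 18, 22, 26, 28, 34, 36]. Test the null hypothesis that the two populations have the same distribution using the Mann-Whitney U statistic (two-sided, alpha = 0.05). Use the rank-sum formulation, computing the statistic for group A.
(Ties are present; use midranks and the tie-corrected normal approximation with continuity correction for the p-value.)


Step 1: Combine and sort all 14 observations; assign midranks.
sorted (value, group): (8,X), (14,Y), (15,X), (16,Y), (18,Y), (22,X), (22,Y), (23,X), (26,Y), (28,X), (28,Y), (30,X), (34,Y), (36,Y)
ranks: 8->1, 14->2, 15->3, 16->4, 18->5, 22->6.5, 22->6.5, 23->8, 26->9, 28->10.5, 28->10.5, 30->12, 34->13, 36->14
Step 2: Rank sum for X: R1 = 1 + 3 + 6.5 + 8 + 10.5 + 12 = 41.
Step 3: U_X = R1 - n1(n1+1)/2 = 41 - 6*7/2 = 41 - 21 = 20.
       U_Y = n1*n2 - U_X = 48 - 20 = 28.
Step 4: Ties are present, so use the tie-corrected normal approximation (with continuity correction) for the p-value.
Step 5: p-value = 0.650661; compare to alpha = 0.05. fail to reject H0.

U_X = 20, p = 0.650661, fail to reject H0 at alpha = 0.05.


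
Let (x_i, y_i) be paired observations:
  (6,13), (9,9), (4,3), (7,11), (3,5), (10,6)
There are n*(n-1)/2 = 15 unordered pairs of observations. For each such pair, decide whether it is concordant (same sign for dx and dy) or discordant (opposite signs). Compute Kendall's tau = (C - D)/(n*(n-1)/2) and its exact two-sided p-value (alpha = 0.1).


Step 1: Enumerate the 15 unordered pairs (i,j) with i<j and classify each by sign(x_j-x_i) * sign(y_j-y_i).
  (1,2):dx=+3,dy=-4->D; (1,3):dx=-2,dy=-10->C; (1,4):dx=+1,dy=-2->D; (1,5):dx=-3,dy=-8->C
  (1,6):dx=+4,dy=-7->D; (2,3):dx=-5,dy=-6->C; (2,4):dx=-2,dy=+2->D; (2,5):dx=-6,dy=-4->C
  (2,6):dx=+1,dy=-3->D; (3,4):dx=+3,dy=+8->C; (3,5):dx=-1,dy=+2->D; (3,6):dx=+6,dy=+3->C
  (4,5):dx=-4,dy=-6->C; (4,6):dx=+3,dy=-5->D; (5,6):dx=+7,dy=+1->C
Step 2: C = 8, D = 7, total pairs = 15.
Step 3: tau = (C - D)/(n(n-1)/2) = (8 - 7)/15 = 0.066667.
Step 4: Exact two-sided p-value (enumerate n! = 720 permutations of y under H0): p = 1.000000.
Step 5: alpha = 0.1. fail to reject H0.

tau_b = 0.0667 (C=8, D=7), p = 1.000000, fail to reject H0.


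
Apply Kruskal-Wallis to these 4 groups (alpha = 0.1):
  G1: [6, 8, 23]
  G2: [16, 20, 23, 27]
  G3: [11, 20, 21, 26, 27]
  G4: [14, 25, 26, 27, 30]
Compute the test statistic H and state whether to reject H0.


Step 1: Combine all N = 17 observations and assign midranks.
sorted (value, group, rank): (6,G1,1), (8,G1,2), (11,G3,3), (14,G4,4), (16,G2,5), (20,G2,6.5), (20,G3,6.5), (21,G3,8), (23,G1,9.5), (23,G2,9.5), (25,G4,11), (26,G3,12.5), (26,G4,12.5), (27,G2,15), (27,G3,15), (27,G4,15), (30,G4,17)
Step 2: Sum ranks within each group.
R_1 = 12.5 (n_1 = 3)
R_2 = 36 (n_2 = 4)
R_3 = 45 (n_3 = 5)
R_4 = 59.5 (n_4 = 5)
Step 3: H = 12/(N(N+1)) * sum(R_i^2/n_i) - 3(N+1)
     = 12/(17*18) * (12.5^2/3 + 36^2/4 + 45^2/5 + 59.5^2/5) - 3*18
     = 0.039216 * 1489.13 - 54
     = 4.397386.
Step 4: Ties present; correction factor C = 1 - 42/(17^3 - 17) = 0.991422. Corrected H = 4.397386 / 0.991422 = 4.435435.
Step 5: Under H0, H ~ chi^2(3); p-value = 0.218122.
Step 6: alpha = 0.1. fail to reject H0.

H = 4.4354, df = 3, p = 0.218122, fail to reject H0.


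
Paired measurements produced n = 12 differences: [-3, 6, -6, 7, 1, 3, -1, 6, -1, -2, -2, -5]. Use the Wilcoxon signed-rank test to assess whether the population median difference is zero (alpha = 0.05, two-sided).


Step 1: Drop any zero differences (none here) and take |d_i|.
|d| = [3, 6, 6, 7, 1, 3, 1, 6, 1, 2, 2, 5]
Step 2: Midrank |d_i| (ties get averaged ranks).
ranks: |3|->6.5, |6|->10, |6|->10, |7|->12, |1|->2, |3|->6.5, |1|->2, |6|->10, |1|->2, |2|->4.5, |2|->4.5, |5|->8
Step 3: Attach original signs; sum ranks with positive sign and with negative sign.
W+ = 10 + 12 + 2 + 6.5 + 10 = 40.5
W- = 6.5 + 10 + 2 + 2 + 4.5 + 4.5 + 8 = 37.5
(Check: W+ + W- = 78 should equal n(n+1)/2 = 78.)
Step 4: Test statistic W = min(W+, W-) = 37.5.
Step 5: Ties in |d|, so use the tie-corrected normal approximation.
        E[W] = n(n+1)/4 = 12*13/4 = 39.
        Tie groups: |d|=1 (t=3), |d|=2 (t=2), |d|=3 (t=2), |d|=6 (t=3); sum(t^3 - t) = 60.
        Var[W] = n(n+1)(2n+1)/24 - sum(t^3-t)/48 = 3900/24 - 60/48 = 161.25.
        z = (W - E[W]) / sqrt(Var[W]) = (37.5 - 39) / 12.6984 = -0.1181.
        Two-sided p = 2*Phi(z) = 0.905969.
Step 6: alpha = 0.05. fail to reject H0.

W+ = 40.5, W- = 37.5, W = min = 37.5, p = 0.905969, fail to reject H0.


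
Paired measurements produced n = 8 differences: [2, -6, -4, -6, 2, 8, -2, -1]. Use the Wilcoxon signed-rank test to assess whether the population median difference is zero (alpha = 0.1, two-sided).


Step 1: Drop any zero differences (none here) and take |d_i|.
|d| = [2, 6, 4, 6, 2, 8, 2, 1]
Step 2: Midrank |d_i| (ties get averaged ranks).
ranks: |2|->3, |6|->6.5, |4|->5, |6|->6.5, |2|->3, |8|->8, |2|->3, |1|->1
Step 3: Attach original signs; sum ranks with positive sign and with negative sign.
W+ = 3 + 3 + 8 = 14
W- = 6.5 + 5 + 6.5 + 3 + 1 = 22
(Check: W+ + W- = 36 should equal n(n+1)/2 = 36.)
Step 4: Test statistic W = min(W+, W-) = 14.
Step 5: Ties in |d|, so use the tie-corrected normal approximation.
        E[W] = n(n+1)/4 = 8*9/4 = 18.
        Tie groups: |d|=2 (t=3), |d|=6 (t=2); sum(t^3 - t) = 30.
        Var[W] = n(n+1)(2n+1)/24 - sum(t^3-t)/48 = 1224/24 - 30/48 = 50.375.
        z = (W - E[W]) / sqrt(Var[W]) = (14 - 18) / 7.0975 = -0.5636.
        Two-sided p = 2*Phi(z) = 0.573043.
Step 6: alpha = 0.1. fail to reject H0.

W+ = 14, W- = 22, W = min = 14, p = 0.573043, fail to reject H0.


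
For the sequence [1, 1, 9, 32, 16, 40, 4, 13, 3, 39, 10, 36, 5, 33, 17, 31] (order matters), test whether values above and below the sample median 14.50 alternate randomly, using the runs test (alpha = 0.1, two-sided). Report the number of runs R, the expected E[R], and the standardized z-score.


Step 1: Compute median = 14.50; label A = above, B = below.
Labels in order: BBBAAABBBABABAAA  (n_A = 8, n_B = 8)
Step 2: Count runs R = 8.
Step 3: Under H0 (random ordering), E[R] = 2*n_A*n_B/(n_A+n_B) + 1 = 2*8*8/16 + 1 = 9.0000.
        Var[R] = 2*n_A*n_B*(2*n_A*n_B - n_A - n_B) / ((n_A+n_B)^2 * (n_A+n_B-1)) = 14336/3840 = 3.7333.
        SD[R] = 1.9322.
Step 4: Continuity-corrected z = (R + 0.5 - E[R]) / SD[R] = (8 + 0.5 - 9.0000) / 1.9322 = -0.2588.
Step 5: Two-sided p-value via normal approximation = 2*(1 - Phi(|z|)) = 0.795809.
Step 6: alpha = 0.1. fail to reject H0.

R = 8, z = -0.2588, p = 0.795809, fail to reject H0.


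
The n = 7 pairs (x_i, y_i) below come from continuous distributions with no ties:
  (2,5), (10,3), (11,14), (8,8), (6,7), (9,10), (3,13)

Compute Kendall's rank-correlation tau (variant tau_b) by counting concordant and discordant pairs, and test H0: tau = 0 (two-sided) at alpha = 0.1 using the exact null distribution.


Step 1: Enumerate the 21 unordered pairs (i,j) with i<j and classify each by sign(x_j-x_i) * sign(y_j-y_i).
  (1,2):dx=+8,dy=-2->D; (1,3):dx=+9,dy=+9->C; (1,4):dx=+6,dy=+3->C; (1,5):dx=+4,dy=+2->C
  (1,6):dx=+7,dy=+5->C; (1,7):dx=+1,dy=+8->C; (2,3):dx=+1,dy=+11->C; (2,4):dx=-2,dy=+5->D
  (2,5):dx=-4,dy=+4->D; (2,6):dx=-1,dy=+7->D; (2,7):dx=-7,dy=+10->D; (3,4):dx=-3,dy=-6->C
  (3,5):dx=-5,dy=-7->C; (3,6):dx=-2,dy=-4->C; (3,7):dx=-8,dy=-1->C; (4,5):dx=-2,dy=-1->C
  (4,6):dx=+1,dy=+2->C; (4,7):dx=-5,dy=+5->D; (5,6):dx=+3,dy=+3->C; (5,7):dx=-3,dy=+6->D
  (6,7):dx=-6,dy=+3->D
Step 2: C = 13, D = 8, total pairs = 21.
Step 3: tau = (C - D)/(n(n-1)/2) = (13 - 8)/21 = 0.238095.
Step 4: Exact two-sided p-value (enumerate n! = 5040 permutations of y under H0): p = 0.561905.
Step 5: alpha = 0.1. fail to reject H0.

tau_b = 0.2381 (C=13, D=8), p = 0.561905, fail to reject H0.


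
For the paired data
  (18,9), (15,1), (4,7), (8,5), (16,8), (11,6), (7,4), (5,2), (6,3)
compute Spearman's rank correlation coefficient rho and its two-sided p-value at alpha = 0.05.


Step 1: Rank x and y separately (midranks; no ties here).
rank(x): 18->9, 15->7, 4->1, 8->5, 16->8, 11->6, 7->4, 5->2, 6->3
rank(y): 9->9, 1->1, 7->7, 5->5, 8->8, 6->6, 4->4, 2->2, 3->3
Step 2: d_i = R_x(i) - R_y(i); compute d_i^2.
  (9-9)^2=0, (7-1)^2=36, (1-7)^2=36, (5-5)^2=0, (8-8)^2=0, (6-6)^2=0, (4-4)^2=0, (2-2)^2=0, (3-3)^2=0
sum(d^2) = 72.
Step 3: rho = 1 - 6*72 / (9*(9^2 - 1)) = 1 - 432/720 = 0.400000.
Step 4: Under H0, t = rho * sqrt((n-2)/(1-rho^2)) = 1.1547 ~ t(7).
Step 5: Two-sided p-value from the t-distribution with 7 df = 0.286105.
Step 6: alpha = 0.05. fail to reject H0.

rho = 0.4000, p = 0.286105, fail to reject H0 at alpha = 0.05.


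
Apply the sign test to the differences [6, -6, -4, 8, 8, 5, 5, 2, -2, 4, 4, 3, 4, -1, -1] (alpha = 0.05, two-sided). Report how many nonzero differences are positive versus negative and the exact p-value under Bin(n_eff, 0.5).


Step 1: Discard zero differences. Original n = 15; n_eff = number of nonzero differences = 15.
Nonzero differences (with sign): +6, -6, -4, +8, +8, +5, +5, +2, -2, +4, +4, +3, +4, -1, -1
Step 2: Count signs: positive = 10, negative = 5.
Step 3: Under H0: P(positive) = 0.5, so the number of positives S ~ Bin(15, 0.5).
Step 4: Two-sided exact p-value = sum of Bin(15,0.5) probabilities at or below the observed probability = 0.301758.
Step 5: alpha = 0.05. fail to reject H0.

n_eff = 15, pos = 10, neg = 5, p = 0.301758, fail to reject H0.


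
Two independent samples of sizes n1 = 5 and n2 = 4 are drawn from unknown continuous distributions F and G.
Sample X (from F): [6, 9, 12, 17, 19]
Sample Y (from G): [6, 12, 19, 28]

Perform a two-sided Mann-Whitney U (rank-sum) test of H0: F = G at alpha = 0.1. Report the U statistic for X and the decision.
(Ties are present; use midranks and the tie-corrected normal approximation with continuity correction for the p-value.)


Step 1: Combine and sort all 9 observations; assign midranks.
sorted (value, group): (6,X), (6,Y), (9,X), (12,X), (12,Y), (17,X), (19,X), (19,Y), (28,Y)
ranks: 6->1.5, 6->1.5, 9->3, 12->4.5, 12->4.5, 17->6, 19->7.5, 19->7.5, 28->9
Step 2: Rank sum for X: R1 = 1.5 + 3 + 4.5 + 6 + 7.5 = 22.5.
Step 3: U_X = R1 - n1(n1+1)/2 = 22.5 - 5*6/2 = 22.5 - 15 = 7.5.
       U_Y = n1*n2 - U_X = 20 - 7.5 = 12.5.
Step 4: Ties are present, so use the tie-corrected normal approximation (with continuity correction) for the p-value.
Step 5: p-value = 0.619796; compare to alpha = 0.1. fail to reject H0.

U_X = 7.5, p = 0.619796, fail to reject H0 at alpha = 0.1.


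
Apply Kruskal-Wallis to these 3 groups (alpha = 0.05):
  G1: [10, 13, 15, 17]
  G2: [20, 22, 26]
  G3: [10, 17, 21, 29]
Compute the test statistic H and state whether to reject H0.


Step 1: Combine all N = 11 observations and assign midranks.
sorted (value, group, rank): (10,G1,1.5), (10,G3,1.5), (13,G1,3), (15,G1,4), (17,G1,5.5), (17,G3,5.5), (20,G2,7), (21,G3,8), (22,G2,9), (26,G2,10), (29,G3,11)
Step 2: Sum ranks within each group.
R_1 = 14 (n_1 = 4)
R_2 = 26 (n_2 = 3)
R_3 = 26 (n_3 = 4)
Step 3: H = 12/(N(N+1)) * sum(R_i^2/n_i) - 3(N+1)
     = 12/(11*12) * (14^2/4 + 26^2/3 + 26^2/4) - 3*12
     = 0.090909 * 443.333 - 36
     = 4.303030.
Step 4: Ties present; correction factor C = 1 - 12/(11^3 - 11) = 0.990909. Corrected H = 4.303030 / 0.990909 = 4.342508.
Step 5: Under H0, H ~ chi^2(2); p-value = 0.114035.
Step 6: alpha = 0.05. fail to reject H0.

H = 4.3425, df = 2, p = 0.114035, fail to reject H0.


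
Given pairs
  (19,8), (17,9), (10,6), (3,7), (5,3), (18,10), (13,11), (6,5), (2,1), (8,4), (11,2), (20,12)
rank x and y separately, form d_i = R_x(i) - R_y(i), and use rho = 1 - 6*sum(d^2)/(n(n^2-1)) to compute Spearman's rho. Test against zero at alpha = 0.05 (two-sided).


Step 1: Rank x and y separately (midranks; no ties here).
rank(x): 19->11, 17->9, 10->6, 3->2, 5->3, 18->10, 13->8, 6->4, 2->1, 8->5, 11->7, 20->12
rank(y): 8->8, 9->9, 6->6, 7->7, 3->3, 10->10, 11->11, 5->5, 1->1, 4->4, 2->2, 12->12
Step 2: d_i = R_x(i) - R_y(i); compute d_i^2.
  (11-8)^2=9, (9-9)^2=0, (6-6)^2=0, (2-7)^2=25, (3-3)^2=0, (10-10)^2=0, (8-11)^2=9, (4-5)^2=1, (1-1)^2=0, (5-4)^2=1, (7-2)^2=25, (12-12)^2=0
sum(d^2) = 70.
Step 3: rho = 1 - 6*70 / (12*(12^2 - 1)) = 1 - 420/1716 = 0.755245.
Step 4: Under H0, t = rho * sqrt((n-2)/(1-rho^2)) = 3.6438 ~ t(10).
Step 5: Two-sided p-value from the t-distribution with 10 df = 0.004508.
Step 6: alpha = 0.05. reject H0.

rho = 0.7552, p = 0.004508, reject H0 at alpha = 0.05.


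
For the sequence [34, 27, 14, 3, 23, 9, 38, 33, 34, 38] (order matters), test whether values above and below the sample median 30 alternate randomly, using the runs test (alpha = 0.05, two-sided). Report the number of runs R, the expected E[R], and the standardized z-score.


Step 1: Compute median = 30; label A = above, B = below.
Labels in order: ABBBBBAAAA  (n_A = 5, n_B = 5)
Step 2: Count runs R = 3.
Step 3: Under H0 (random ordering), E[R] = 2*n_A*n_B/(n_A+n_B) + 1 = 2*5*5/10 + 1 = 6.0000.
        Var[R] = 2*n_A*n_B*(2*n_A*n_B - n_A - n_B) / ((n_A+n_B)^2 * (n_A+n_B-1)) = 2000/900 = 2.2222.
        SD[R] = 1.4907.
Step 4: Continuity-corrected z = (R + 0.5 - E[R]) / SD[R] = (3 + 0.5 - 6.0000) / 1.4907 = -1.6771.
Step 5: Two-sided p-value via normal approximation = 2*(1 - Phi(|z|)) = 0.093533.
Step 6: alpha = 0.05. fail to reject H0.

R = 3, z = -1.6771, p = 0.093533, fail to reject H0.


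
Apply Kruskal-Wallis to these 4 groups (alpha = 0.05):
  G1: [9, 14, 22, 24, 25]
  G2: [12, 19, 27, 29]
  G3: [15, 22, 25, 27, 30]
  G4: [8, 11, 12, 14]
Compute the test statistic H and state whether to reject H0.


Step 1: Combine all N = 18 observations and assign midranks.
sorted (value, group, rank): (8,G4,1), (9,G1,2), (11,G4,3), (12,G2,4.5), (12,G4,4.5), (14,G1,6.5), (14,G4,6.5), (15,G3,8), (19,G2,9), (22,G1,10.5), (22,G3,10.5), (24,G1,12), (25,G1,13.5), (25,G3,13.5), (27,G2,15.5), (27,G3,15.5), (29,G2,17), (30,G3,18)
Step 2: Sum ranks within each group.
R_1 = 44.5 (n_1 = 5)
R_2 = 46 (n_2 = 4)
R_3 = 65.5 (n_3 = 5)
R_4 = 15 (n_4 = 4)
Step 3: H = 12/(N(N+1)) * sum(R_i^2/n_i) - 3(N+1)
     = 12/(18*19) * (44.5^2/5 + 46^2/4 + 65.5^2/5 + 15^2/4) - 3*19
     = 0.035088 * 1839.35 - 57
     = 7.538596.
Step 4: Ties present; correction factor C = 1 - 30/(18^3 - 18) = 0.994840. Corrected H = 7.538596 / 0.994840 = 7.577697.
Step 5: Under H0, H ~ chi^2(3); p-value = 0.055595.
Step 6: alpha = 0.05. fail to reject H0.

H = 7.5777, df = 3, p = 0.055595, fail to reject H0.


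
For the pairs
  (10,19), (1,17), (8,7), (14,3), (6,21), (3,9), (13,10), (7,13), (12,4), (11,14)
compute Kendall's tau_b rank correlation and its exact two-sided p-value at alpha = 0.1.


Step 1: Enumerate the 45 unordered pairs (i,j) with i<j and classify each by sign(x_j-x_i) * sign(y_j-y_i).
  (1,2):dx=-9,dy=-2->C; (1,3):dx=-2,dy=-12->C; (1,4):dx=+4,dy=-16->D; (1,5):dx=-4,dy=+2->D
  (1,6):dx=-7,dy=-10->C; (1,7):dx=+3,dy=-9->D; (1,8):dx=-3,dy=-6->C; (1,9):dx=+2,dy=-15->D
  (1,10):dx=+1,dy=-5->D; (2,3):dx=+7,dy=-10->D; (2,4):dx=+13,dy=-14->D; (2,5):dx=+5,dy=+4->C
  (2,6):dx=+2,dy=-8->D; (2,7):dx=+12,dy=-7->D; (2,8):dx=+6,dy=-4->D; (2,9):dx=+11,dy=-13->D
  (2,10):dx=+10,dy=-3->D; (3,4):dx=+6,dy=-4->D; (3,5):dx=-2,dy=+14->D; (3,6):dx=-5,dy=+2->D
  (3,7):dx=+5,dy=+3->C; (3,8):dx=-1,dy=+6->D; (3,9):dx=+4,dy=-3->D; (3,10):dx=+3,dy=+7->C
  (4,5):dx=-8,dy=+18->D; (4,6):dx=-11,dy=+6->D; (4,7):dx=-1,dy=+7->D; (4,8):dx=-7,dy=+10->D
  (4,9):dx=-2,dy=+1->D; (4,10):dx=-3,dy=+11->D; (5,6):dx=-3,dy=-12->C; (5,7):dx=+7,dy=-11->D
  (5,8):dx=+1,dy=-8->D; (5,9):dx=+6,dy=-17->D; (5,10):dx=+5,dy=-7->D; (6,7):dx=+10,dy=+1->C
  (6,8):dx=+4,dy=+4->C; (6,9):dx=+9,dy=-5->D; (6,10):dx=+8,dy=+5->C; (7,8):dx=-6,dy=+3->D
  (7,9):dx=-1,dy=-6->C; (7,10):dx=-2,dy=+4->D; (8,9):dx=+5,dy=-9->D; (8,10):dx=+4,dy=+1->C
  (9,10):dx=-1,dy=+10->D
Step 2: C = 13, D = 32, total pairs = 45.
Step 3: tau = (C - D)/(n(n-1)/2) = (13 - 32)/45 = -0.422222.
Step 4: Exact two-sided p-value (enumerate n! = 3628800 permutations of y under H0): p = 0.108313.
Step 5: alpha = 0.1. fail to reject H0.

tau_b = -0.4222 (C=13, D=32), p = 0.108313, fail to reject H0.


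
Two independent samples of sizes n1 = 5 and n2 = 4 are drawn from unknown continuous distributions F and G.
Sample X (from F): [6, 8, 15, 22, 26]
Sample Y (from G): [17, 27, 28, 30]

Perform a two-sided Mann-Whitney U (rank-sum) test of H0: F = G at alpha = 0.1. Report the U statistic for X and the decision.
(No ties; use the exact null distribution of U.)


Step 1: Combine and sort all 9 observations; assign midranks.
sorted (value, group): (6,X), (8,X), (15,X), (17,Y), (22,X), (26,X), (27,Y), (28,Y), (30,Y)
ranks: 6->1, 8->2, 15->3, 17->4, 22->5, 26->6, 27->7, 28->8, 30->9
Step 2: Rank sum for X: R1 = 1 + 2 + 3 + 5 + 6 = 17.
Step 3: U_X = R1 - n1(n1+1)/2 = 17 - 5*6/2 = 17 - 15 = 2.
       U_Y = n1*n2 - U_X = 20 - 2 = 18.
Step 4: No ties, so the exact null distribution of U (based on enumerating the C(9,5) = 126 equally likely rank assignments) gives the two-sided p-value.
Step 5: p-value = 0.063492; compare to alpha = 0.1. reject H0.

U_X = 2, p = 0.063492, reject H0 at alpha = 0.1.


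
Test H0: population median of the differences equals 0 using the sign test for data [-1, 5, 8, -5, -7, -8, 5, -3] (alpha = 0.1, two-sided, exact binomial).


Step 1: Discard zero differences. Original n = 8; n_eff = number of nonzero differences = 8.
Nonzero differences (with sign): -1, +5, +8, -5, -7, -8, +5, -3
Step 2: Count signs: positive = 3, negative = 5.
Step 3: Under H0: P(positive) = 0.5, so the number of positives S ~ Bin(8, 0.5).
Step 4: Two-sided exact p-value = sum of Bin(8,0.5) probabilities at or below the observed probability = 0.726562.
Step 5: alpha = 0.1. fail to reject H0.

n_eff = 8, pos = 3, neg = 5, p = 0.726562, fail to reject H0.


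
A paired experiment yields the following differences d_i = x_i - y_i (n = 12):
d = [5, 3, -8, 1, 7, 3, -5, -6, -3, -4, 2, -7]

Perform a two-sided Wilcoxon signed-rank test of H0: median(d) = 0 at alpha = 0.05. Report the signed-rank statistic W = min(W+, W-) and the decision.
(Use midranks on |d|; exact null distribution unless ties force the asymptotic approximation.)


Step 1: Drop any zero differences (none here) and take |d_i|.
|d| = [5, 3, 8, 1, 7, 3, 5, 6, 3, 4, 2, 7]
Step 2: Midrank |d_i| (ties get averaged ranks).
ranks: |5|->7.5, |3|->4, |8|->12, |1|->1, |7|->10.5, |3|->4, |5|->7.5, |6|->9, |3|->4, |4|->6, |2|->2, |7|->10.5
Step 3: Attach original signs; sum ranks with positive sign and with negative sign.
W+ = 7.5 + 4 + 1 + 10.5 + 4 + 2 = 29
W- = 12 + 7.5 + 9 + 4 + 6 + 10.5 = 49
(Check: W+ + W- = 78 should equal n(n+1)/2 = 78.)
Step 4: Test statistic W = min(W+, W-) = 29.
Step 5: Ties in |d|, so use the tie-corrected normal approximation.
        E[W] = n(n+1)/4 = 12*13/4 = 39.
        Tie groups: |d|=3 (t=3), |d|=5 (t=2), |d|=7 (t=2); sum(t^3 - t) = 36.
        Var[W] = n(n+1)(2n+1)/24 - sum(t^3-t)/48 = 3900/24 - 36/48 = 161.75.
        z = (W - E[W]) / sqrt(Var[W]) = (29 - 39) / 12.7181 = -0.7863.
        Two-sided p = 2*Phi(z) = 0.431703.
Step 6: alpha = 0.05. fail to reject H0.

W+ = 29, W- = 49, W = min = 29, p = 0.431703, fail to reject H0.


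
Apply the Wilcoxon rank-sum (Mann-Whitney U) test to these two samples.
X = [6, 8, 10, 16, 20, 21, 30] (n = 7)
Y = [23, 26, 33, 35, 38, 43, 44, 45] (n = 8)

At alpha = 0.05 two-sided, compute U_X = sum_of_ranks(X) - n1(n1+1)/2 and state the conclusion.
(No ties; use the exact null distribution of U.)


Step 1: Combine and sort all 15 observations; assign midranks.
sorted (value, group): (6,X), (8,X), (10,X), (16,X), (20,X), (21,X), (23,Y), (26,Y), (30,X), (33,Y), (35,Y), (38,Y), (43,Y), (44,Y), (45,Y)
ranks: 6->1, 8->2, 10->3, 16->4, 20->5, 21->6, 23->7, 26->8, 30->9, 33->10, 35->11, 38->12, 43->13, 44->14, 45->15
Step 2: Rank sum for X: R1 = 1 + 2 + 3 + 4 + 5 + 6 + 9 = 30.
Step 3: U_X = R1 - n1(n1+1)/2 = 30 - 7*8/2 = 30 - 28 = 2.
       U_Y = n1*n2 - U_X = 56 - 2 = 54.
Step 4: No ties, so the exact null distribution of U (based on enumerating the C(15,7) = 6435 equally likely rank assignments) gives the two-sided p-value.
Step 5: p-value = 0.001243; compare to alpha = 0.05. reject H0.

U_X = 2, p = 0.001243, reject H0 at alpha = 0.05.


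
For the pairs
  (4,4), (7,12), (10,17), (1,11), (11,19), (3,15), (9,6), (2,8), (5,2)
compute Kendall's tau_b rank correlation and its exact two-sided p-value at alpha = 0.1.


Step 1: Enumerate the 36 unordered pairs (i,j) with i<j and classify each by sign(x_j-x_i) * sign(y_j-y_i).
  (1,2):dx=+3,dy=+8->C; (1,3):dx=+6,dy=+13->C; (1,4):dx=-3,dy=+7->D; (1,5):dx=+7,dy=+15->C
  (1,6):dx=-1,dy=+11->D; (1,7):dx=+5,dy=+2->C; (1,8):dx=-2,dy=+4->D; (1,9):dx=+1,dy=-2->D
  (2,3):dx=+3,dy=+5->C; (2,4):dx=-6,dy=-1->C; (2,5):dx=+4,dy=+7->C; (2,6):dx=-4,dy=+3->D
  (2,7):dx=+2,dy=-6->D; (2,8):dx=-5,dy=-4->C; (2,9):dx=-2,dy=-10->C; (3,4):dx=-9,dy=-6->C
  (3,5):dx=+1,dy=+2->C; (3,6):dx=-7,dy=-2->C; (3,7):dx=-1,dy=-11->C; (3,8):dx=-8,dy=-9->C
  (3,9):dx=-5,dy=-15->C; (4,5):dx=+10,dy=+8->C; (4,6):dx=+2,dy=+4->C; (4,7):dx=+8,dy=-5->D
  (4,8):dx=+1,dy=-3->D; (4,9):dx=+4,dy=-9->D; (5,6):dx=-8,dy=-4->C; (5,7):dx=-2,dy=-13->C
  (5,8):dx=-9,dy=-11->C; (5,9):dx=-6,dy=-17->C; (6,7):dx=+6,dy=-9->D; (6,8):dx=-1,dy=-7->C
  (6,9):dx=+2,dy=-13->D; (7,8):dx=-7,dy=+2->D; (7,9):dx=-4,dy=-4->C; (8,9):dx=+3,dy=-6->D
Step 2: C = 23, D = 13, total pairs = 36.
Step 3: tau = (C - D)/(n(n-1)/2) = (23 - 13)/36 = 0.277778.
Step 4: Exact two-sided p-value (enumerate n! = 362880 permutations of y under H0): p = 0.358488.
Step 5: alpha = 0.1. fail to reject H0.

tau_b = 0.2778 (C=23, D=13), p = 0.358488, fail to reject H0.


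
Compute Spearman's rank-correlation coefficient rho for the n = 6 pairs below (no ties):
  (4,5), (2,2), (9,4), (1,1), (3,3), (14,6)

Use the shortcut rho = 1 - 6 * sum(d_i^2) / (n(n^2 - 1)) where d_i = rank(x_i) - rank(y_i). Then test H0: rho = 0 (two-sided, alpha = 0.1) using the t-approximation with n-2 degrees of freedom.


Step 1: Rank x and y separately (midranks; no ties here).
rank(x): 4->4, 2->2, 9->5, 1->1, 3->3, 14->6
rank(y): 5->5, 2->2, 4->4, 1->1, 3->3, 6->6
Step 2: d_i = R_x(i) - R_y(i); compute d_i^2.
  (4-5)^2=1, (2-2)^2=0, (5-4)^2=1, (1-1)^2=0, (3-3)^2=0, (6-6)^2=0
sum(d^2) = 2.
Step 3: rho = 1 - 6*2 / (6*(6^2 - 1)) = 1 - 12/210 = 0.942857.
Step 4: Under H0, t = rho * sqrt((n-2)/(1-rho^2)) = 5.6595 ~ t(4).
Step 5: Two-sided p-value from the t-distribution with 4 df = 0.004805.
Step 6: alpha = 0.1. reject H0.

rho = 0.9429, p = 0.004805, reject H0 at alpha = 0.1.


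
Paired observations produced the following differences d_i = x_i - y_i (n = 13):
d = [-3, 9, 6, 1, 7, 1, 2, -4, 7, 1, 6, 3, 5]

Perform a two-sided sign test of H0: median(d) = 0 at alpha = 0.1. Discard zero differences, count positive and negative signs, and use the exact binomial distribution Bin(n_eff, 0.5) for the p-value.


Step 1: Discard zero differences. Original n = 13; n_eff = number of nonzero differences = 13.
Nonzero differences (with sign): -3, +9, +6, +1, +7, +1, +2, -4, +7, +1, +6, +3, +5
Step 2: Count signs: positive = 11, negative = 2.
Step 3: Under H0: P(positive) = 0.5, so the number of positives S ~ Bin(13, 0.5).
Step 4: Two-sided exact p-value = sum of Bin(13,0.5) probabilities at or below the observed probability = 0.022461.
Step 5: alpha = 0.1. reject H0.

n_eff = 13, pos = 11, neg = 2, p = 0.022461, reject H0.


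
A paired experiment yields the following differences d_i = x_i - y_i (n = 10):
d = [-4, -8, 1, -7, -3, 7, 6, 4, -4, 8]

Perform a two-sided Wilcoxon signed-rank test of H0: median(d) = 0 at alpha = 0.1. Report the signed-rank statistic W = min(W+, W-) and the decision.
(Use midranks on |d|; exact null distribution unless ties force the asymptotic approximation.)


Step 1: Drop any zero differences (none here) and take |d_i|.
|d| = [4, 8, 1, 7, 3, 7, 6, 4, 4, 8]
Step 2: Midrank |d_i| (ties get averaged ranks).
ranks: |4|->4, |8|->9.5, |1|->1, |7|->7.5, |3|->2, |7|->7.5, |6|->6, |4|->4, |4|->4, |8|->9.5
Step 3: Attach original signs; sum ranks with positive sign and with negative sign.
W+ = 1 + 7.5 + 6 + 4 + 9.5 = 28
W- = 4 + 9.5 + 7.5 + 2 + 4 = 27
(Check: W+ + W- = 55 should equal n(n+1)/2 = 55.)
Step 4: Test statistic W = min(W+, W-) = 27.
Step 5: Ties in |d|, so use the tie-corrected normal approximation.
        E[W] = n(n+1)/4 = 10*11/4 = 27.5.
        Tie groups: |d|=4 (t=3), |d|=7 (t=2), |d|=8 (t=2); sum(t^3 - t) = 36.
        Var[W] = n(n+1)(2n+1)/24 - sum(t^3-t)/48 = 2310/24 - 36/48 = 95.5.
        z = (W - E[W]) / sqrt(Var[W]) = (27 - 27.5) / 9.7724 = -0.0512.
        Two-sided p = 2*Phi(z) = 0.959194.
Step 6: alpha = 0.1. fail to reject H0.

W+ = 28, W- = 27, W = min = 27, p = 0.959194, fail to reject H0.
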